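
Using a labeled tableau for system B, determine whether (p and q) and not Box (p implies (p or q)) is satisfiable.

1. (p and q) and not Box (p implies (p or q)), 0
2. p and q, 0
3. not Box (p implies (p or q)), 0
4. p, 0
5. q, 0
6. not (p implies (p or q)), 1
7. p, 1
8. not (p or q), 1
9. not p, 1
10. not q, 1
Accessibility: 0R0, 0R1, 1R0, 1R1
Branch closes: p and not p both at 1.
Every branch closes; the branch above is one of them.

Unsatisfiable (every branch closes)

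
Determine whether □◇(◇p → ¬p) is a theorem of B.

Invalid (countermodel exists)

Tableau for the negation ¬□◇(◇p → ¬p):
1. ¬□◇(◇p → ¬p), 0
2. ¬◇(◇p → ¬p), 1
3. ¬(◇p → ¬p), 0
4. ◇p, 0
5. p, 0
6. ¬(◇p → ¬p), 1
7. ◇p, 1
8. p, 1
9. p, 2
10. p, 3
11. ¬(◇p → ¬p), 3
12. ◇p, 3
13. p, 4
Accessibility: 0R0, 0R1, 0R2, 1R0, 1R1, 1R3, 2R0, 2R2, 3R1, 3R3, 3R4, 4R3, 4R4
The negation has an open branch (countermodel exists).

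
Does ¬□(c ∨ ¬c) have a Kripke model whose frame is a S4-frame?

1. ¬□(c ∨ ¬c), w0
2. ¬(c ∨ ¬c), w1
3. ¬c, w1
4. c, w1
Accessibility: w0Rw0, w0Rw1, w1Rw1
Branch closes: c and ¬c both at w1.
All branches of the tableau close; one closing branch shown above.

No, unsatisfiable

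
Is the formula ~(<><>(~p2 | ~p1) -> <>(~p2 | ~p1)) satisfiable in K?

Satisfiable (open branch found)

1. ~(<><>(~p2 | ~p1) -> <>(~p2 | ~p1)), w0
2. <><>(~p2 | ~p1), w0
3. ~<>(~p2 | ~p1), w0
4. <>(~p2 | ~p1), w1
5. ~(~p2 | ~p1), w1
6. p2, w1
7. p1, w1
8. ~p2 | ~p1, w2
9. ~p1, w2
Accessibility: w0Rw1, w1Rw2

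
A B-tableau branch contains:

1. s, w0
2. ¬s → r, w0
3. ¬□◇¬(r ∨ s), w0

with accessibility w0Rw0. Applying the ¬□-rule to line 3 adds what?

a fresh world w1 with w0Rw1, and ¬◇¬(r ∨ s) at w1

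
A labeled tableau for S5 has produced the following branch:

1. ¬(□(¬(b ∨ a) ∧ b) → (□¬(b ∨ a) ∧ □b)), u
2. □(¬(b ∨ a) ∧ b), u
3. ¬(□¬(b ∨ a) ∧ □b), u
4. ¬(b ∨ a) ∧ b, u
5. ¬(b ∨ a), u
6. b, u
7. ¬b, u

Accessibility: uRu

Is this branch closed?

Both b and ¬b appear at u.

Yes, closed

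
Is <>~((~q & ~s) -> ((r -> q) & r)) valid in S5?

Not valid

Tableau for the negation ~<>~((~q & ~s) -> ((r -> q) & r)):
1. ~<>~((~q & ~s) -> ((r -> q) & r)), 0
2. (~q & ~s) -> ((r -> q) & r), 0
3. (r -> q) & r, 0
4. r -> q, 0
5. r, 0
6. q, 0
Accessibility: 0R0
The negation has an open branch (countermodel exists).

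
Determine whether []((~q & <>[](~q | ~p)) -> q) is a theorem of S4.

No, not valid

Tableau for the negation ~[]((~q & <>[](~q | ~p)) -> q):
1. ~[]((~q & <>[](~q | ~p)) -> q), w0
2. ~((~q & <>[](~q | ~p)) -> q), w1
3. ~q & <>[](~q | ~p), w1
4. ~q, w1
5. <>[](~q | ~p), w1
6. [](~q | ~p), w2
7. ~q | ~p, w2
8. ~p, w2
Accessibility: w0Rw0, w0Rw1, w0Rw2, w1Rw1, w1Rw2, w2Rw2
The negation has an open branch (countermodel exists).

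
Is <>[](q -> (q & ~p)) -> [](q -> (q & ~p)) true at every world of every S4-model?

No, not valid

Tableau for the negation ~(<>[](q -> (q & ~p)) -> [](q -> (q & ~p))):
1. ~(<>[](q -> (q & ~p)) -> [](q -> (q & ~p))), u
2. <>[](q -> (q & ~p)), u   [~->-rule on 1]
3. ~[](q -> (q & ~p)), u   [~->-rule on 1]
4. [](q -> (q & ~p)), v   [<>-rule on 2: fresh world v, uRv]
5. q -> (q & ~p), v   [[]-rule on 4 via vRv]
6. q & ~p, v   [->-rule on 5 (branches; this branch)]
7. q, v   [&-rule on 6]
8. ~p, v   [&-rule on 6]
9. ~(q -> (q & ~p)), w   [~[]-rule on 3: fresh world w, uRw]
10. q, w   [~->-rule on 9]
11. ~(q & ~p), w   [~->-rule on 9]
12. p, w   [~&-rule on 11 (branches; this branch)]
Accessibility: uRu, uRv, uRw, vRv, wRw
The negation has an open branch (countermodel exists).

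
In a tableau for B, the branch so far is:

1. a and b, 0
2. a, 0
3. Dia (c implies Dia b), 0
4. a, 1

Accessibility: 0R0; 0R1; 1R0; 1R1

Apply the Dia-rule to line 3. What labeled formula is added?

a fresh world 2 with 0R2, and c implies Dia b at 2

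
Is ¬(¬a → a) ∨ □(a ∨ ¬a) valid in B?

Tableau for the negation ¬(¬(¬a → a) ∨ □(a ∨ ¬a)):
1. ¬(¬(¬a → a) ∨ □(a ∨ ¬a)), u
2. ¬a → a, u
3. ¬□(a ∨ ¬a), u
4. a, u
5. ¬(a ∨ ¬a), v
6. ¬a, v
7. a, v
Accessibility: uRu, uRv, vRu, vRv
Branch closes: a and ¬a both at v.
All branches of the negation close; one closing branch shown above.

Yes, valid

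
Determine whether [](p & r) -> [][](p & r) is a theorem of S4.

Tableau for the negation ~([](p & r) -> [][](p & r)):
1. ~([](p & r) -> [][](p & r)), 0
2. [](p & r), 0
3. ~[][](p & r), 0
4. p & r, 0
5. p, 0
6. r, 0
7. ~[](p & r), 1
8. p & r, 1
9. p, 1
10. r, 1
11. ~(p & r), 2
12. p & r, 2
13. p, 2
14. r, 2
15. ~r, 2
Accessibility: 0R0, 0R1, 0R2, 1R1, 1R2, 2R2
Branch closes: r and ~r both at 2.
All branches of the negation close; one closing branch shown above.

Valid in S4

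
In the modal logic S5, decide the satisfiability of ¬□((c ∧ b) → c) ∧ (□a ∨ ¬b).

No, unsatisfiable

1. ¬□((c ∧ b) → c) ∧ (□a ∨ ¬b), 0
2. ¬□((c ∧ b) → c), 0   [∧-rule on 1]
3. □a ∨ ¬b, 0   [∧-rule on 1]
4. □a, 0   [∨-rule on 3 (branches; this branch)]
5. a, 0   [□-rule on 4 via 0R0]
6. ¬((c ∧ b) → c), 1   [¬□-rule on 2: fresh world 1, 0R1]
7. c ∧ b, 1   [¬→-rule on 6]
8. ¬c, 1   [¬→-rule on 6]
9. c, 1   [∧-rule on 7]
10. b, 1   [∧-rule on 7]
Accessibility: 0R0, 0R1, 1R0, 1R1
Branch closes: c and ¬c both at 1.
Every branch closes; the branch above is one of them.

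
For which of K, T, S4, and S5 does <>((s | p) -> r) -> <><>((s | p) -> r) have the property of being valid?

K-tableau for the negation ~(<>((s | p) -> r) -> <><>((s | p) -> r)):
1. ~(<>((s | p) -> r) -> <><>((s | p) -> r)), u
2. <>((s | p) -> r), u
3. ~<><>((s | p) -> r), u
4. (s | p) -> r, v
5. ~<>((s | p) -> r), v
6. r, v
Accessibility: uRv
Complete open branch: countermodel on a K-frame, so not valid in K.
T-tableau for the negation ~(<>((s | p) -> r) -> <><>((s | p) -> r)):
1. ~(<>((s | p) -> r) -> <><>((s | p) -> r)), u
2. <>((s | p) -> r), u
3. ~<><>((s | p) -> r), u
4. ~<>((s | p) -> r), u
5. ~((s | p) -> r), u
6. s | p, u
7. ~r, u
8. p, u
9. (s | p) -> r, v
10. ~<>((s | p) -> r), v
11. ~((s | p) -> r), v
12. s | p, v
13. ~r, v
14. ~(s | p), v
15. ~s, v
16. ~p, v
17. p, v
Accessibility: uRu, uRv, vRv
Branch closes: p and ~p both at v.
Every branch closes (one shown): valid in T, hence also in S4, S5 (every theorem of T is a theorem of S4 and S5).

T, S4, S5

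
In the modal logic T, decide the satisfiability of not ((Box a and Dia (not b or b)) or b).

Satisfiable

1. not ((Box a and Dia (not b or b)) or b), u
2. not (Box a and Dia (not b or b)), u
3. not b, u
4. not Box a, u
5. not a, v
Accessibility: uRu, uRv, vRv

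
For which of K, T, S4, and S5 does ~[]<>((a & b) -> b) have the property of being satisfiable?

K-tableau for the formula:
1. ~[]<>((a & b) -> b), u
2. ~<>((a & b) -> b), v   [~[]-rule on 1: fresh world v, uRv]
Accessibility: uRv
Complete open branch: satisfiable in K.
T-tableau for the formula:
1. ~[]<>((a & b) -> b), u
2. ~<>((a & b) -> b), v   [~[]-rule on 1: fresh world v, uRv]
3. ~((a & b) -> b), v   [~<>-rule on 2 via vRv]
4. a & b, v   [~->-rule on 3]
5. ~b, v   [~->-rule on 3]
6. a, v   [&-rule on 4]
7. b, v   [&-rule on 4]
Accessibility: uRu, uRv, vRv
Branch closes: b and ~b both at v.
Every branch closes (one shown): unsatisfiable in T, hence also in S4, S5 (every S4/S5-frame is a T-frame).

K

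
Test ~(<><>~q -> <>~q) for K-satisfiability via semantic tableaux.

Satisfiable (open branch found)

1. ~(<><>~q -> <>~q), u
2. <><>~q, u   [~->-rule on 1]
3. ~<>~q, u   [~->-rule on 1]
4. <>~q, v   [<>-rule on 2: fresh world v, uRv]
5. q, v   [~<>-rule on 3 via uRv]
6. ~q, w   [<>-rule on 4: fresh world w, vRw]
Accessibility: uRv, vRw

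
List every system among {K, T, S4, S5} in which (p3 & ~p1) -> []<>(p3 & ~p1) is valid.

S4-tableau for the negation ~((p3 & ~p1) -> []<>(p3 & ~p1)):
1. ~((p3 & ~p1) -> []<>(p3 & ~p1)), w0
2. p3 & ~p1, w0
3. ~[]<>(p3 & ~p1), w0
4. p3, w0
5. ~p1, w0
6. ~<>(p3 & ~p1), w1
7. ~(p3 & ~p1), w1
8. p1, w1
Accessibility: w0Rw0, w0Rw1, w1Rw1
Complete open branch: countermodel on an S4-frame, so not valid in S4, nor in K, T (the same frame is also a K-frame and a T-frame).
S5-tableau for the negation ~((p3 & ~p1) -> []<>(p3 & ~p1)):
1. ~((p3 & ~p1) -> []<>(p3 & ~p1)), w0
2. p3 & ~p1, w0
3. ~[]<>(p3 & ~p1), w0
4. p3, w0
5. ~p1, w0
6. ~<>(p3 & ~p1), w1
7. ~(p3 & ~p1), w0
8. ~(p3 & ~p1), w1
9. p1, w0
Accessibility: w0Rw0, w0Rw1, w1Rw0, w1Rw1
Branch closes: p1 and ~p1 both at w0.
Every branch closes (one shown): valid in S5.

S5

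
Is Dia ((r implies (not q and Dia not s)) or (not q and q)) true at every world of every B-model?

Tableau for the negation not Dia ((r implies (not q and Dia not s)) or (not q and q)):
1. not Dia ((r implies (not q and Dia not s)) or (not q and q)), w0
2. not ((r implies (not q and Dia not s)) or (not q and q)), w0   [neg-Dia-rule on 1 via w0Rw0]
3. not (r implies (not q and Dia not s)), w0   [neg-or-rule on 2]
4. not (not q and q), w0   [neg-or-rule on 2]
5. r, w0   [neg-implies-rule on 3]
6. not (not q and Dia not s), w0   [neg-implies-rule on 3]
7. not q, w0   [neg-and-rule on 4 (branches; this branch)]
8. not Dia not s, w0   [neg-and-rule on 6 (branches; this branch)]
9. s, w0   [neg-Dia-rule on 8 via w0Rw0]
Accessibility: w0Rw0
The negation has an open branch (countermodel exists).

Not valid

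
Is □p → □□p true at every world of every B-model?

Not valid

Tableau for the negation ¬(□p → □□p):
1. ¬(□p → □□p), 0
2. □p, 0
3. ¬□□p, 0
4. p, 0
5. ¬□p, 1
6. p, 1
7. ¬p, 2
Accessibility: 0R0, 0R1, 1R0, 1R1, 1R2, 2R1, 2R2
The negation has an open branch (countermodel exists).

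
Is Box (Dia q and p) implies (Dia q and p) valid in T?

Valid

Tableau for the negation not (Box (Dia q and p) implies (Dia q and p)):
1. not (Box (Dia q and p) implies (Dia q and p)), 0
2. Box (Dia q and p), 0
3. not (Dia q and p), 0
4. Dia q and p, 0
5. Dia q, 0
6. p, 0
7. not Dia q, 0
8. not q, 0
9. q, 1
10. Dia q and p, 1
11. Dia q, 1
12. p, 1
13. not q, 1
Accessibility: 0R0, 0R1, 1R1
Branch closes: q and not q both at 1.
All branches of the negation close; one closing branch shown above.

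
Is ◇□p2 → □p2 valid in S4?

Tableau for the negation ¬(◇□p2 → □p2):
1. ¬(◇□p2 → □p2), 0
2. ◇□p2, 0
3. ¬□p2, 0
4. □p2, 1
5. p2, 1
6. ¬p2, 2
Accessibility: 0R0, 0R1, 0R2, 1R1, 2R2
The negation has an open branch (countermodel exists).

Not valid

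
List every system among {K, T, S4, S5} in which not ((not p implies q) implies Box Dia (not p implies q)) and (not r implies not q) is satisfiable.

K, T, S4

S4-tableau for the formula:
1. not ((not p implies q) implies Box Dia (not p implies q)) and (not r implies not q), 0
2. not ((not p implies q) implies Box Dia (not p implies q)), 0   [and-rule on 1]
3. not r implies not q, 0   [and-rule on 1]
4. not p implies q, 0   [neg-implies-rule on 2]
5. not Box Dia (not p implies q), 0   [neg-implies-rule on 2]
6. not q, 0   [implies-rule on 3 (branches; this branch)]
7. p, 0   [implies-rule on 4 (branches; this branch)]
8. not Dia (not p implies q), 1   [neg-Box-rule on 5: fresh world 1, 0R1]
9. not (not p implies q), 1   [neg-Dia-rule on 8 via 1R1]
10. not p, 1   [neg-implies-rule on 9]
11. not q, 1   [neg-implies-rule on 9]
Accessibility: 0R0, 0R1, 1R1
Complete open branch: satisfiable in S4, hence also in K, T (this S4-model is also a K-model and a T-model).
S5-tableau for the formula:
1. not ((not p implies q) implies Box Dia (not p implies q)) and (not r implies not q), 0
2. not ((not p implies q) implies Box Dia (not p implies q)), 0   [and-rule on 1]
3. not r implies not q, 0   [and-rule on 1]
4. not p implies q, 0   [neg-implies-rule on 2]
5. not Box Dia (not p implies q), 0   [neg-implies-rule on 2]
6. not q, 0   [implies-rule on 3 (branches; this branch)]
7. p, 0   [implies-rule on 4 (branches; this branch)]
8. not Dia (not p implies q), 1   [neg-Box-rule on 5: fresh world 1, 0R1]
9. not (not p implies q), 0   [neg-Dia-rule on 8 via 1R0]
10. not p, 0   [neg-implies-rule on 9]
Accessibility: 0R0, 0R1, 1R0, 1R1
Branch closes: p and not p both at 0.
Every branch closes (one shown): unsatisfiable in S5.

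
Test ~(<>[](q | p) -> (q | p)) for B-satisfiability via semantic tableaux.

Unsatisfiable (every branch closes)

1. ~(<>[](q | p) -> (q | p)), w0
2. <>[](q | p), w0
3. ~(q | p), w0
4. ~q, w0
5. ~p, w0
6. [](q | p), w1
7. q | p, w0
8. q | p, w1
9. p, w0
Accessibility: w0Rw0, w0Rw1, w1Rw0, w1Rw1
Branch closes: p and ~p both at w0.
(One branch shown.) All branches close.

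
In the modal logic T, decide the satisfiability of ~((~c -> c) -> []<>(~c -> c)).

1. ~((~c -> c) -> []<>(~c -> c)), w0
2. ~c -> c, w0
3. ~[]<>(~c -> c), w0
4. c, w0
5. ~<>(~c -> c), w1
6. ~(~c -> c), w1
7. ~c, w1
Accessibility: w0Rw0, w0Rw1, w1Rw1

Satisfiable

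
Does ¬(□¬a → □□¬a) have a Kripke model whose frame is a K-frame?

Satisfiable (open branch found)

1. ¬(□¬a → □□¬a), w0
2. □¬a, w0   [¬→-rule on 1]
3. ¬□□¬a, w0   [¬→-rule on 1]
4. ¬□¬a, w1   [¬□-rule on 3: fresh world w1, w0Rw1]
5. ¬a, w1   [□-rule on 2 via w0Rw1]
6. a, w2   [¬□-rule on 4: fresh world w2, w1Rw2]
Accessibility: w0Rw1, w1Rw2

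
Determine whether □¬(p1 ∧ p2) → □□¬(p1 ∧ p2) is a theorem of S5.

Yes, valid

Tableau for the negation ¬(□¬(p1 ∧ p2) → □□¬(p1 ∧ p2)):
1. ¬(□¬(p1 ∧ p2) → □□¬(p1 ∧ p2)), 0
2. □¬(p1 ∧ p2), 0
3. ¬□□¬(p1 ∧ p2), 0
4. ¬(p1 ∧ p2), 0
5. ¬p2, 0
6. ¬□¬(p1 ∧ p2), 1
7. ¬(p1 ∧ p2), 1
8. ¬p2, 1
9. p1 ∧ p2, 2
10. p1, 2
11. p2, 2
12. ¬(p1 ∧ p2), 2
13. ¬p2, 2
Accessibility: 0R0, 0R1, 0R2, 1R0, 1R1, 1R2, 2R0, 2R1, 2R2
Branch closes: p2 and ¬p2 both at 2.
All branches of the negation close; one closing branch shown above.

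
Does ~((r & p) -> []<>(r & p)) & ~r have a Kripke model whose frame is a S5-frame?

1. ~((r & p) -> []<>(r & p)) & ~r, w0
2. ~((r & p) -> []<>(r & p)), w0   [&-rule on 1]
3. ~r, w0   [&-rule on 1]
4. r & p, w0   [~->-rule on 2]
5. ~[]<>(r & p), w0   [~->-rule on 2]
6. r, w0   [&-rule on 4]
7. p, w0   [&-rule on 4]
Accessibility: w0Rw0
Branch closes: r and ~r both at w0.
(One branch shown.) All branches close.

No, unsatisfiable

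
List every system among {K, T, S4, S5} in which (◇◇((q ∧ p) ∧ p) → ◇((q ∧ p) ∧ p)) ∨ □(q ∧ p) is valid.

S4, S5

T-tableau for the negation ¬((◇◇((q ∧ p) ∧ p) → ◇((q ∧ p) ∧ p)) ∨ □(q ∧ p)):
1. ¬((◇◇((q ∧ p) ∧ p) → ◇((q ∧ p) ∧ p)) ∨ □(q ∧ p)), u
2. ¬(◇◇((q ∧ p) ∧ p) → ◇((q ∧ p) ∧ p)), u
3. ¬□(q ∧ p), u
4. ◇◇((q ∧ p) ∧ p), u
5. ¬◇((q ∧ p) ∧ p), u
6. ¬((q ∧ p) ∧ p), u
7. ¬p, u
8. ¬(q ∧ p), v
9. ¬((q ∧ p) ∧ p), v
10. ¬p, v
11. ◇((q ∧ p) ∧ p), w
12. ¬((q ∧ p) ∧ p), w
13. ¬p, w
14. (q ∧ p) ∧ p, x
15. q ∧ p, x
16. p, x
17. q, x
Accessibility: uRu, uRv, uRw, vRv, wRw, wRx, xRx
Complete open branch: countermodel on a T-frame, so not valid in T, nor in K (the same frame is also a K-frame).
S4-tableau for the negation ¬((◇◇((q ∧ p) ∧ p) → ◇((q ∧ p) ∧ p)) ∨ □(q ∧ p)):
1. ¬((◇◇((q ∧ p) ∧ p) → ◇((q ∧ p) ∧ p)) ∨ □(q ∧ p)), u
2. ¬(◇◇((q ∧ p) ∧ p) → ◇((q ∧ p) ∧ p)), u
3. ¬□(q ∧ p), u
4. ◇◇((q ∧ p) ∧ p), u
5. ¬◇((q ∧ p) ∧ p), u
6. ¬((q ∧ p) ∧ p), u
7. ¬(q ∧ p), u
8. ¬p, u
9. ¬(q ∧ p), v
10. ¬((q ∧ p) ∧ p), v
11. ¬p, v
12. ◇((q ∧ p) ∧ p), w
13. ¬((q ∧ p) ∧ p), w
14. ¬(q ∧ p), w
15. ¬p, w
16. (q ∧ p) ∧ p, x
17. q ∧ p, x
18. p, x
19. q, x
20. ¬((q ∧ p) ∧ p), x
21. ¬(q ∧ p), x
22. ¬p, x
Accessibility: uRu, uRv, uRw, uRx, vRv, wRw, wRx, xRx
Branch closes: p and ¬p both at x.
Every branch closes (one shown): valid in S4, hence also in S5 (every theorem of S4 is a theorem of S5).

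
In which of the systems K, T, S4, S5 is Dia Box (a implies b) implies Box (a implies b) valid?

S5-tableau for the negation not (Dia Box (a implies b) implies Box (a implies b)):
1. not (Dia Box (a implies b) implies Box (a implies b)), w0
2. Dia Box (a implies b), w0   [neg-implies-rule on 1]
3. not Box (a implies b), w0   [neg-implies-rule on 1]
4. Box (a implies b), w1   [Dia-rule on 2: fresh world w1, w0Rw1]
5. a implies b, w0   [Box-rule on 4 via w1Rw0]
6. a implies b, w1   [Box-rule on 4 via w1Rw1]
7. b, w0   [implies-rule on 5 (branches; this branch)]
8. b, w1   [implies-rule on 6 (branches; this branch)]
9. not (a implies b), w2   [neg-Box-rule on 3: fresh world w2, w0Rw2]
10. a, w2   [neg-implies-rule on 9]
11. not b, w2   [neg-implies-rule on 9]
12. a implies b, w2   [Box-rule on 4 via w1Rw2]
13. b, w2   [implies-rule on 12 (branches; this branch)]
Accessibility: w0Rw0, w0Rw1, w0Rw2, w1Rw0, w1Rw1, w1Rw2, w2Rw0, w2Rw1, w2Rw2
Branch closes: b and not b both at w2.
Every branch closes (one shown): valid in S5.
S4-tableau for the negation not (Dia Box (a implies b) implies Box (a implies b)):
1. not (Dia Box (a implies b) implies Box (a implies b)), w0
2. Dia Box (a implies b), w0   [neg-implies-rule on 1]
3. not Box (a implies b), w0   [neg-implies-rule on 1]
4. Box (a implies b), w1   [Dia-rule on 2: fresh world w1, w0Rw1]
5. a implies b, w1   [Box-rule on 4 via w1Rw1]
6. b, w1   [implies-rule on 5 (branches; this branch)]
7. not (a implies b), w2   [neg-Box-rule on 3: fresh world w2, w0Rw2]
8. a, w2   [neg-implies-rule on 7]
9. not b, w2   [neg-implies-rule on 7]
Accessibility: w0Rw0, w0Rw1, w0Rw2, w1Rw1, w2Rw2
Complete open branch: countermodel on an S4-frame, so not valid in S4, nor in K, T (the same frame is also a K-frame and a T-frame).

S5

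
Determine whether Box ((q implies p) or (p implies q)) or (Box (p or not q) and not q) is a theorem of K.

Yes, valid

Tableau for the negation not (Box ((q implies p) or (p implies q)) or (Box (p or not q) and not q)):
1. not (Box ((q implies p) or (p implies q)) or (Box (p or not q) and not q)), w0
2. not Box ((q implies p) or (p implies q)), w0
3. not (Box (p or not q) and not q), w0
4. q, w0
5. not ((q implies p) or (p implies q)), w1
6. not (q implies p), w1
7. not (p implies q), w1
8. q, w1
9. not p, w1
10. p, w1
11. not q, w1
Accessibility: w0Rw1
Branch closes: p and not p both at w1.
All branches of the negation close; one closing branch shown above.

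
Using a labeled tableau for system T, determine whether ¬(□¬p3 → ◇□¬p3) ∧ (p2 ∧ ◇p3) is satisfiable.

1. ¬(□¬p3 → ◇□¬p3) ∧ (p2 ∧ ◇p3), w0
2. ¬(□¬p3 → ◇□¬p3), w0   [∧-rule on 1]
3. p2 ∧ ◇p3, w0   [∧-rule on 1]
4. □¬p3, w0   [¬→-rule on 2]
5. ¬◇□¬p3, w0   [¬→-rule on 2]
6. p2, w0   [∧-rule on 3]
7. ◇p3, w0   [∧-rule on 3]
8. ¬p3, w0   [□-rule on 4 via w0Rw0]
9. ¬□¬p3, w0   [¬◇-rule on 5 via w0Rw0]
10. p3, w1   [◇-rule on 7: fresh world w1, w0Rw1]
11. ¬p3, w1   [□-rule on 4 via w0Rw1]
Accessibility: w0Rw0, w0Rw1, w1Rw1
Branch closes: p3 and ¬p3 both at w1.
All branches of the tableau close; one closing branch shown above.

Unsatisfiable (every branch closes)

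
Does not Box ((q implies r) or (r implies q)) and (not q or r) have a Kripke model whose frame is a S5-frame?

1. not Box ((q implies r) or (r implies q)) and (not q or r), u
2. not Box ((q implies r) or (r implies q)), u
3. not q or r, u
4. r, u
5. not ((q implies r) or (r implies q)), v
6. not (q implies r), v
7. not (r implies q), v
8. q, v
9. not r, v
10. r, v
11. not q, v
Accessibility: uRu, uRv, vRu, vRv
Branch closes: r and not r both at v.
Every branch closes; the branch above is one of them.

Unsatisfiable (every branch closes)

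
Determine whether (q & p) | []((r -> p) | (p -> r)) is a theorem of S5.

Valid

Tableau for the negation ~((q & p) | []((r -> p) | (p -> r))):
1. ~((q & p) | []((r -> p) | (p -> r))), w0
2. ~(q & p), w0
3. ~[]((r -> p) | (p -> r)), w0
4. ~p, w0
5. ~((r -> p) | (p -> r)), w1
6. ~(r -> p), w1
7. ~(p -> r), w1
8. r, w1
9. ~p, w1
10. p, w1
11. ~r, w1
Accessibility: w0Rw0, w0Rw1, w1Rw0, w1Rw1
Branch closes: p and ~p both at w1.
Every branch of the negation's tableau closes; the branch above is one of them.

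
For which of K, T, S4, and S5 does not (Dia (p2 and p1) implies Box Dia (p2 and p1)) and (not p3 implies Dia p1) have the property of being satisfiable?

S5-tableau for the formula:
1. not (Dia (p2 and p1) implies Box Dia (p2 and p1)) and (not p3 implies Dia p1), 0
2. not (Dia (p2 and p1) implies Box Dia (p2 and p1)), 0
3. not p3 implies Dia p1, 0
4. Dia (p2 and p1), 0
5. not Box Dia (p2 and p1), 0
6. Dia p1, 0
7. p2 and p1, 1
8. p2, 1
9. p1, 1
10. not Dia (p2 and p1), 2
11. not (p2 and p1), 0
12. not (p2 and p1), 1
13. not (p2 and p1), 2
14. not p1, 0
15. not p1, 1
Accessibility: 0R0, 0R1, 0R2, 1R0, 1R1, 1R2, 2R0, 2R1, 2R2
Branch closes: p1 and not p1 both at 1.
Every branch closes (one shown): unsatisfiable in S5.
S4-tableau for the formula:
1. not (Dia (p2 and p1) implies Box Dia (p2 and p1)) and (not p3 implies Dia p1), 0
2. not (Dia (p2 and p1) implies Box Dia (p2 and p1)), 0
3. not p3 implies Dia p1, 0
4. Dia (p2 and p1), 0
5. not Box Dia (p2 and p1), 0
6. Dia p1, 0
7. p2 and p1, 1
8. p2, 1
9. p1, 1
10. not Dia (p2 and p1), 2
11. not (p2 and p1), 2
12. not p1, 2
13. p1, 3
Accessibility: 0R0, 0R1, 0R2, 0R3, 1R1, 2R2, 3R3
Complete open branch: satisfiable in S4, hence also in K, T (this S4-model is also a K-model and a T-model).

K, T, S4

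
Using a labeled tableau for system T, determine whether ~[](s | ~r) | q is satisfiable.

Yes, satisfiable

1. ~[](s | ~r) | q, 0
2. q, 0   [|-rule on 1 (branches; this branch)]
Accessibility: 0R0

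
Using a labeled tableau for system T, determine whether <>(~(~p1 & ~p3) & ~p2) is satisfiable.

Satisfiable (open branch found)

1. <>(~(~p1 & ~p3) & ~p2), 0
2. ~(~p1 & ~p3) & ~p2, 1
3. ~(~p1 & ~p3), 1
4. ~p2, 1
5. p3, 1
Accessibility: 0R0, 0R1, 1R1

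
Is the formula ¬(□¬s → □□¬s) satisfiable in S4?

1. ¬(□¬s → □□¬s), w0
2. □¬s, w0
3. ¬□□¬s, w0
4. ¬s, w0
5. ¬□¬s, w1
6. ¬s, w1
7. s, w2
8. ¬s, w2
Accessibility: w0Rw0, w0Rw1, w0Rw2, w1Rw1, w1Rw2, w2Rw2
Branch closes: s and ¬s both at w2.
(One branch shown.) All branches close.

Unsatisfiable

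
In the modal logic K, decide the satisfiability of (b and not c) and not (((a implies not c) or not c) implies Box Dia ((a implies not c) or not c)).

Yes, satisfiable

1. (b and not c) and not (((a implies not c) or not c) implies Box Dia ((a implies not c) or not c)), u
2. b and not c, u
3. not (((a implies not c) or not c) implies Box Dia ((a implies not c) or not c)), u
4. b, u
5. not c, u
6. (a implies not c) or not c, u
7. not Box Dia ((a implies not c) or not c), u
8. not Dia ((a implies not c) or not c), v
Accessibility: uRv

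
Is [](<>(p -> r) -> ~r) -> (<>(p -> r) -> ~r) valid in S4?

Valid

Tableau for the negation ~([](<>(p -> r) -> ~r) -> (<>(p -> r) -> ~r)):
1. ~([](<>(p -> r) -> ~r) -> (<>(p -> r) -> ~r)), u
2. [](<>(p -> r) -> ~r), u
3. ~(<>(p -> r) -> ~r), u
4. <>(p -> r), u
5. r, u
6. <>(p -> r) -> ~r, u
7. ~<>(p -> r), u
8. ~(p -> r), u
9. p, u
10. ~r, u
Accessibility: uRu
Branch closes: r and ~r both at u.
All branches of the negation close; one closing branch shown above.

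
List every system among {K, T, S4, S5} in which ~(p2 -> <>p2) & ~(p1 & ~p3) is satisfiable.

K

K-tableau for the formula:
1. ~(p2 -> <>p2) & ~(p1 & ~p3), u
2. ~(p2 -> <>p2), u
3. ~(p1 & ~p3), u
4. p2, u
5. ~<>p2, u
6. p3, u
Complete open branch: satisfiable in K.
T-tableau for the formula:
1. ~(p2 -> <>p2) & ~(p1 & ~p3), u
2. ~(p2 -> <>p2), u
3. ~(p1 & ~p3), u
4. p2, u
5. ~<>p2, u
6. ~p2, u
Accessibility: uRu
Branch closes: p2 and ~p2 both at u.
Every branch closes (one shown): unsatisfiable in T, hence also in S4, S5 (every S4/S5-frame is a T-frame).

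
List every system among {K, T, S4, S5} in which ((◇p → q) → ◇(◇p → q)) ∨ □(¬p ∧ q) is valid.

T, S4, S5

T-tableau for the negation ¬(((◇p → q) → ◇(◇p → q)) ∨ □(¬p ∧ q)):
1. ¬(((◇p → q) → ◇(◇p → q)) ∨ □(¬p ∧ q)), 0
2. ¬((◇p → q) → ◇(◇p → q)), 0   [¬∨-rule on 1]
3. ¬□(¬p ∧ q), 0   [¬∨-rule on 1]
4. ◇p → q, 0   [¬→-rule on 2]
5. ¬◇(◇p → q), 0   [¬→-rule on 2]
6. ¬(◇p → q), 0   [¬◇-rule on 5 via 0R0]
7. ◇p, 0   [¬→-rule on 6]
8. ¬q, 0   [¬→-rule on 6]
9. ¬◇p, 0   [→-rule on 4 (branches; this branch)]
10. ¬p, 0   [¬◇-rule on 9 via 0R0]
11. ¬(¬p ∧ q), 1   [¬□-rule on 3: fresh world 1, 0R1]
12. ¬(◇p → q), 1   [¬◇-rule on 5 via 0R1]
13. ◇p, 1   [¬→-rule on 12]
14. ¬q, 1   [¬→-rule on 12]
15. ¬p, 1   [¬◇-rule on 9 via 0R1]
16. p, 2   [◇-rule on 7: fresh world 2, 0R2]
17. ¬(◇p → q), 2   [¬◇-rule on 5 via 0R2]
18. ◇p, 2   [¬→-rule on 17]
19. ¬q, 2   [¬→-rule on 17]
20. ¬p, 2   [¬◇-rule on 9 via 0R2]
Accessibility: 0R0, 0R1, 0R2, 1R1, 2R2
Branch closes: p and ¬p both at 2.
Every branch closes (one shown): valid in T, hence also in S4, S5 (every theorem of T is a theorem of S4 and S5).
K-tableau for the negation ¬(((◇p → q) → ◇(◇p → q)) ∨ □(¬p ∧ q)):
1. ¬(((◇p → q) → ◇(◇p → q)) ∨ □(¬p ∧ q)), 0
2. ¬((◇p → q) → ◇(◇p → q)), 0   [¬∨-rule on 1]
3. ¬□(¬p ∧ q), 0   [¬∨-rule on 1]
4. ◇p → q, 0   [¬→-rule on 2]
5. ¬◇(◇p → q), 0   [¬→-rule on 2]
6. q, 0   [→-rule on 4 (branches; this branch)]
7. ¬(¬p ∧ q), 1   [¬□-rule on 3: fresh world 1, 0R1]
8. ¬(◇p → q), 1   [¬◇-rule on 5 via 0R1]
9. ◇p, 1   [¬→-rule on 8]
10. ¬q, 1   [¬→-rule on 8]
11. p, 2   [◇-rule on 9: fresh world 2, 1R2]
Accessibility: 0R1, 1R2
Complete open branch: countermodel on a K-frame, so not valid in K.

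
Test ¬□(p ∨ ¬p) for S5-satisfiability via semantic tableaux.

Unsatisfiable (every branch closes)

1. ¬□(p ∨ ¬p), 0
2. ¬(p ∨ ¬p), 1   [¬□-rule on 1: fresh world 1, 0R1]
3. ¬p, 1   [¬∨-rule on 2]
4. p, 1   [¬∨-rule on 2]
Accessibility: 0R0, 0R1, 1R0, 1R1
Branch closes: p and ¬p both at 1.
Every branch closes; the branch above is one of them.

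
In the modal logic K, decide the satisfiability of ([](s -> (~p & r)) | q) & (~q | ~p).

1. ([](s -> (~p & r)) | q) & (~q | ~p), 0
2. [](s -> (~p & r)) | q, 0
3. ~q | ~p, 0
4. q, 0
5. ~p, 0

Satisfiable (open branch found)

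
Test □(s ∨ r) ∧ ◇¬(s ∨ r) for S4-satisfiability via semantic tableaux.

Unsatisfiable (every branch closes)

1. □(s ∨ r) ∧ ◇¬(s ∨ r), 0
2. □(s ∨ r), 0   [∧-rule on 1]
3. ◇¬(s ∨ r), 0   [∧-rule on 1]
4. s ∨ r, 0   [□-rule on 2 via 0R0]
5. r, 0   [∨-rule on 4 (branches; this branch)]
6. ¬(s ∨ r), 1   [◇-rule on 3: fresh world 1, 0R1]
7. ¬s, 1   [¬∨-rule on 6]
8. ¬r, 1   [¬∨-rule on 6]
9. s ∨ r, 1   [□-rule on 2 via 0R1]
10. r, 1   [∨-rule on 9 (branches; this branch)]
Accessibility: 0R0, 0R1, 1R1
Branch closes: r and ¬r both at 1.
Every branch closes; the branch above is one of them.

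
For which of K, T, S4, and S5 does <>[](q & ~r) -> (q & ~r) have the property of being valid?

S5

S4-tableau for the negation ~(<>[](q & ~r) -> (q & ~r)):
1. ~(<>[](q & ~r) -> (q & ~r)), u
2. <>[](q & ~r), u   [~->-rule on 1]
3. ~(q & ~r), u   [~->-rule on 1]
4. r, u   [~&-rule on 3 (branches; this branch)]
5. [](q & ~r), v   [<>-rule on 2: fresh world v, uRv]
6. q & ~r, v   [[]-rule on 5 via vRv]
7. q, v   [&-rule on 6]
8. ~r, v   [&-rule on 6]
Accessibility: uRu, uRv, vRv
Complete open branch: countermodel on an S4-frame, so not valid in S4, nor in K, T (the same frame is also a K-frame and a T-frame).
S5-tableau for the negation ~(<>[](q & ~r) -> (q & ~r)):
1. ~(<>[](q & ~r) -> (q & ~r)), u
2. <>[](q & ~r), u   [~->-rule on 1]
3. ~(q & ~r), u   [~->-rule on 1]
4. r, u   [~&-rule on 3 (branches; this branch)]
5. [](q & ~r), v   [<>-rule on 2: fresh world v, uRv]
6. q & ~r, u   [[]-rule on 5 via vRu]
7. q, u   [&-rule on 6]
8. ~r, u   [&-rule on 6]
Accessibility: uRu, uRv, vRu, vRv
Branch closes: r and ~r both at u.
Every branch closes (one shown): valid in S5.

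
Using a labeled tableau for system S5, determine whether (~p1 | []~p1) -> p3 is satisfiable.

1. (~p1 | []~p1) -> p3, u
2. p3, u   [->-rule on 1 (branches; this branch)]
Accessibility: uRu

Satisfiable (open branch found)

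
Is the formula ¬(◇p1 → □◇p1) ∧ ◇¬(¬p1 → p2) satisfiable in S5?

1. ¬(◇p1 → □◇p1) ∧ ◇¬(¬p1 → p2), 0
2. ¬(◇p1 → □◇p1), 0   [∧-rule on 1]
3. ◇¬(¬p1 → p2), 0   [∧-rule on 1]
4. ◇p1, 0   [¬→-rule on 2]
5. ¬□◇p1, 0   [¬→-rule on 2]
6. ¬(¬p1 → p2), 1   [◇-rule on 3: fresh world 1, 0R1]
7. ¬p1, 1   [¬→-rule on 6]
8. ¬p2, 1   [¬→-rule on 6]
9. p1, 2   [◇-rule on 4: fresh world 2, 0R2]
10. ¬◇p1, 3   [¬□-rule on 5: fresh world 3, 0R3]
11. ¬p1, 0   [¬◇-rule on 10 via 3R0]
12. ¬p1, 2   [¬◇-rule on 10 via 3R2]
Accessibility: 0R0, 0R1, 0R2, 0R3, 1R0, 1R1, 1R2, 1R3, 2R0, 2R1, 2R2, 2R3, 3R0, 3R1, 3R2, 3R3
Branch closes: p1 and ¬p1 both at 2.
Every branch closes; the branch above is one of them.

No, unsatisfiable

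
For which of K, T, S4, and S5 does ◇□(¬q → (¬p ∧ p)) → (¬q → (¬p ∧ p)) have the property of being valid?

S4-tableau for the negation ¬(◇□(¬q → (¬p ∧ p)) → (¬q → (¬p ∧ p))):
1. ¬(◇□(¬q → (¬p ∧ p)) → (¬q → (¬p ∧ p))), 0
2. ◇□(¬q → (¬p ∧ p)), 0
3. ¬(¬q → (¬p ∧ p)), 0
4. ¬q, 0
5. ¬(¬p ∧ p), 0
6. ¬p, 0
7. □(¬q → (¬p ∧ p)), 1
8. ¬q → (¬p ∧ p), 1
9. q, 1
Accessibility: 0R0, 0R1, 1R1
Complete open branch: countermodel on an S4-frame, so not valid in S4, nor in K, T (the same frame is also a K-frame and a T-frame).
S5-tableau for the negation ¬(◇□(¬q → (¬p ∧ p)) → (¬q → (¬p ∧ p))):
1. ¬(◇□(¬q → (¬p ∧ p)) → (¬q → (¬p ∧ p))), 0
2. ◇□(¬q → (¬p ∧ p)), 0
3. ¬(¬q → (¬p ∧ p)), 0
4. ¬q, 0
5. ¬(¬p ∧ p), 0
6. ¬p, 0
7. □(¬q → (¬p ∧ p)), 1
8. ¬q → (¬p ∧ p), 0
9. ¬q → (¬p ∧ p), 1
10. ¬p ∧ p, 0
11. p, 0
Accessibility: 0R0, 0R1, 1R0, 1R1
Branch closes: p and ¬p both at 0.
Every branch closes (one shown): valid in S5.

S5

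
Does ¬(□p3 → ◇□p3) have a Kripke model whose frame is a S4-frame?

No, unsatisfiable

1. ¬(□p3 → ◇□p3), u
2. □p3, u   [¬→-rule on 1]
3. ¬◇□p3, u   [¬→-rule on 1]
4. p3, u   [□-rule on 2 via uRu]
5. ¬□p3, u   [¬◇-rule on 3 via uRu]
6. ¬p3, v   [¬□-rule on 5: fresh world v, uRv]
7. p3, v   [□-rule on 2 via uRv]
Accessibility: uRu, uRv, vRv
Branch closes: p3 and ¬p3 both at v.
(One branch shown.) All branches close.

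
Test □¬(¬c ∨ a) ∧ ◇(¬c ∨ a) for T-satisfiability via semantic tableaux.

No, unsatisfiable

1. □¬(¬c ∨ a) ∧ ◇(¬c ∨ a), w0
2. □¬(¬c ∨ a), w0   [∧-rule on 1]
3. ◇(¬c ∨ a), w0   [∧-rule on 1]
4. ¬(¬c ∨ a), w0   [□-rule on 2 via w0Rw0]
5. c, w0   [¬∨-rule on 4]
6. ¬a, w0   [¬∨-rule on 4]
7. ¬c ∨ a, w1   [◇-rule on 3: fresh world w1, w0Rw1]
8. ¬(¬c ∨ a), w1   [□-rule on 2 via w0Rw1]
9. c, w1   [¬∨-rule on 8]
10. ¬a, w1   [¬∨-rule on 8]
11. a, w1   [∨-rule on 7 (branches; this branch)]
Accessibility: w0Rw0, w0Rw1, w1Rw1
Branch closes: a and ¬a both at w1.
(One branch shown.) All branches close.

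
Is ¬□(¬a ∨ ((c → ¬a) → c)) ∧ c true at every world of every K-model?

Invalid (countermodel exists)

Tableau for the negation ¬(¬□(¬a ∨ ((c → ¬a) → c)) ∧ c):
1. ¬(¬□(¬a ∨ ((c → ¬a) → c)) ∧ c), w0
2. ¬c, w0
The negation has an open branch (countermodel exists).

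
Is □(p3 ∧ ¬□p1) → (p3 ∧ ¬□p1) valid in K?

Invalid (countermodel exists)

Tableau for the negation ¬(□(p3 ∧ ¬□p1) → (p3 ∧ ¬□p1)):
1. ¬(□(p3 ∧ ¬□p1) → (p3 ∧ ¬□p1)), w0
2. □(p3 ∧ ¬□p1), w0
3. ¬(p3 ∧ ¬□p1), w0
4. □p1, w0
The negation has an open branch (countermodel exists).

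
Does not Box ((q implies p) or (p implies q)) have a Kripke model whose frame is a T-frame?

Unsatisfiable

1. not Box ((q implies p) or (p implies q)), u
2. not ((q implies p) or (p implies q)), v
3. not (q implies p), v
4. not (p implies q), v
5. q, v
6. not p, v
7. p, v
8. not q, v
Accessibility: uRu, uRv, vRv
Branch closes: p and not p both at v.
All branches of the tableau close; one closing branch shown above.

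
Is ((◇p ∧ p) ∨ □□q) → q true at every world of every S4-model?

Not valid

Tableau for the negation ¬(((◇p ∧ p) ∨ □□q) → q):
1. ¬(((◇p ∧ p) ∨ □□q) → q), 0
2. (◇p ∧ p) ∨ □□q, 0
3. ¬q, 0
4. ◇p ∧ p, 0
5. ◇p, 0
6. p, 0
7. p, 1
Accessibility: 0R0, 0R1, 1R1
The negation has an open branch (countermodel exists).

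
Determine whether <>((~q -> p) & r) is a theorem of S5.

Tableau for the negation ~<>((~q -> p) & r):
1. ~<>((~q -> p) & r), w0
2. ~((~q -> p) & r), w0   [~<>-rule on 1 via w0Rw0]
3. ~r, w0   [~&-rule on 2 (branches; this branch)]
Accessibility: w0Rw0
The negation has an open branch (countermodel exists).

No, not valid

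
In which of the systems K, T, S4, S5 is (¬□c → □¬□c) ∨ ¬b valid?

S4-tableau for the negation ¬((¬□c → □¬□c) ∨ ¬b):
1. ¬((¬□c → □¬□c) ∨ ¬b), 0
2. ¬(¬□c → □¬□c), 0
3. b, 0
4. ¬□c, 0
5. ¬□¬□c, 0
6. ¬c, 1
7. □c, 2
8. c, 2
Accessibility: 0R0, 0R1, 0R2, 1R1, 2R2
Complete open branch: countermodel on an S4-frame, so not valid in S4, nor in K, T (the same frame is also a K-frame and a T-frame).
S5-tableau for the negation ¬((¬□c → □¬□c) ∨ ¬b):
1. ¬((¬□c → □¬□c) ∨ ¬b), 0
2. ¬(¬□c → □¬□c), 0
3. b, 0
4. ¬□c, 0
5. ¬□¬□c, 0
6. ¬c, 1
7. □c, 2
8. c, 0
9. c, 1
Accessibility: 0R0, 0R1, 0R2, 1R0, 1R1, 1R2, 2R0, 2R1, 2R2
Branch closes: c and ¬c both at 1.
Every branch closes (one shown): valid in S5.

S5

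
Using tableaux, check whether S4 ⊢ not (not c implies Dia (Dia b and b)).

No, not valid

Tableau for the negation not c implies Dia (Dia b and b):
1. not c implies Dia (Dia b and b), w0
2. Dia (Dia b and b), w0
3. Dia b and b, w1
4. Dia b, w1
5. b, w1
6. b, w2
Accessibility: w0Rw0, w0Rw1, w0Rw2, w1Rw1, w1Rw2, w2Rw2
The negation has an open branch (countermodel exists).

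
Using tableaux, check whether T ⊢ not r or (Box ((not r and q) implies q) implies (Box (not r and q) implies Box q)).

Tableau for the negation not (not r or (Box ((not r and q) implies q) implies (Box (not r and q) implies Box q))):
1. not (not r or (Box ((not r and q) implies q) implies (Box (not r and q) implies Box q))), w0
2. r, w0
3. not (Box ((not r and q) implies q) implies (Box (not r and q) implies Box q)), w0
4. Box ((not r and q) implies q), w0
5. not (Box (not r and q) implies Box q), w0
6. Box (not r and q), w0
7. not Box q, w0
8. (not r and q) implies q, w0
9. not r and q, w0
10. not r, w0
11. q, w0
Accessibility: w0Rw0
Branch closes: r and not r both at w0.
Every branch of the negation's tableau closes; the branch above is one of them.

Valid in T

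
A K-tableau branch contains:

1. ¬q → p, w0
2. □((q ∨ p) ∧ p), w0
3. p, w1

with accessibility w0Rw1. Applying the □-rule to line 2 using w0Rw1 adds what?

(q ∨ p) ∧ p, w1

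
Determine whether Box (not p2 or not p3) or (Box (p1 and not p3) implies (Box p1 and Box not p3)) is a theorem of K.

Valid

Tableau for the negation not (Box (not p2 or not p3) or (Box (p1 and not p3) implies (Box p1 and Box not p3))):
1. not (Box (not p2 or not p3) or (Box (p1 and not p3) implies (Box p1 and Box not p3))), 0
2. not Box (not p2 or not p3), 0
3. not (Box (p1 and not p3) implies (Box p1 and Box not p3)), 0
4. Box (p1 and not p3), 0
5. not (Box p1 and Box not p3), 0
6. not Box not p3, 0
7. not (not p2 or not p3), 1
8. p2, 1
9. p3, 1
10. p1 and not p3, 1
11. p1, 1
12. not p3, 1
Accessibility: 0R1
Branch closes: p3 and not p3 both at 1.
All branches of the negation close; one closing branch shown above.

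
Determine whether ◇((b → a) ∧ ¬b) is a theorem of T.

Invalid (countermodel exists)

Tableau for the negation ¬◇((b → a) ∧ ¬b):
1. ¬◇((b → a) ∧ ¬b), 0
2. ¬((b → a) ∧ ¬b), 0   [¬◇-rule on 1 via 0R0]
3. b, 0   [¬∧-rule on 2 (branches; this branch)]
Accessibility: 0R0
The negation has an open branch (countermodel exists).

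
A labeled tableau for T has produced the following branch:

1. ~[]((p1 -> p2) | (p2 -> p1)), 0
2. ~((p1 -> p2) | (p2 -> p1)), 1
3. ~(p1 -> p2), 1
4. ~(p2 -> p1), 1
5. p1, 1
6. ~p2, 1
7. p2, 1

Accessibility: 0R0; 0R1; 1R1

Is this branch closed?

Both p2 and ~p2 appear at 1.

Yes, closed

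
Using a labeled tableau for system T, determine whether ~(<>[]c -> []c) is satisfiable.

1. ~(<>[]c -> []c), w0
2. <>[]c, w0
3. ~[]c, w0
4. []c, w1
5. c, w1
6. ~c, w2
Accessibility: w0Rw0, w0Rw1, w0Rw2, w1Rw1, w2Rw2

Satisfiable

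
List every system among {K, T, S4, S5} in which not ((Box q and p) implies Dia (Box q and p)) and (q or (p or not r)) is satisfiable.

K

T-tableau for the formula:
1. not ((Box q and p) implies Dia (Box q and p)) and (q or (p or not r)), w0
2. not ((Box q and p) implies Dia (Box q and p)), w0
3. q or (p or not r), w0
4. Box q and p, w0
5. not Dia (Box q and p), w0
6. Box q, w0
7. p, w0
8. not (Box q and p), w0
9. q, w0
10. p or not r, w0
11. not Box q, w0
12. not r, w0
13. not q, w1
14. not (Box q and p), w1
15. q, w1
Accessibility: w0Rw0, w0Rw1, w1Rw1
Branch closes: q and not q both at w1.
Every branch closes (one shown): unsatisfiable in T, hence also in S4, S5 (every S4/S5-frame is a T-frame).
K-tableau for the formula:
1. not ((Box q and p) implies Dia (Box q and p)) and (q or (p or not r)), w0
2. not ((Box q and p) implies Dia (Box q and p)), w0
3. q or (p or not r), w0
4. Box q and p, w0
5. not Dia (Box q and p), w0
6. Box q, w0
7. p, w0
8. p or not r, w0
9. not r, w0
Complete open branch: satisfiable in K.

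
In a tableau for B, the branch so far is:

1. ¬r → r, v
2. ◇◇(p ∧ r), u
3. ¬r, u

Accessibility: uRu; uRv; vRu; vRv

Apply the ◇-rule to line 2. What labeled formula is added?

a fresh world w with uRw, and ◇(p ∧ r) at w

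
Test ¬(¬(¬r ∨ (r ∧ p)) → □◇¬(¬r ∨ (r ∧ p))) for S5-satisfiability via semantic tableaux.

1. ¬(¬(¬r ∨ (r ∧ p)) → □◇¬(¬r ∨ (r ∧ p))), 0
2. ¬(¬r ∨ (r ∧ p)), 0   [¬→-rule on 1]
3. ¬□◇¬(¬r ∨ (r ∧ p)), 0   [¬→-rule on 1]
4. r, 0   [¬∨-rule on 2]
5. ¬(r ∧ p), 0   [¬∨-rule on 2]
6. ¬p, 0   [¬∧-rule on 5 (branches; this branch)]
7. ¬◇¬(¬r ∨ (r ∧ p)), 1   [¬□-rule on 3: fresh world 1, 0R1]
8. ¬r ∨ (r ∧ p), 0   [¬◇-rule on 7 via 1R0]
9. ¬r ∨ (r ∧ p), 1   [¬◇-rule on 7 via 1R1]
10. r ∧ p, 0   [∨-rule on 8 (branches; this branch)]
11. p, 0   [∧-rule on 10]
Accessibility: 0R0, 0R1, 1R0, 1R1
Branch closes: p and ¬p both at 0.
(One branch shown.) All branches close.

No, unsatisfiable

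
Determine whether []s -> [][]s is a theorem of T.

Invalid (countermodel exists)

Tableau for the negation ~([]s -> [][]s):
1. ~([]s -> [][]s), u
2. []s, u
3. ~[][]s, u
4. s, u
5. ~[]s, v
6. s, v
7. ~s, w
Accessibility: uRu, uRv, vRv, vRw, wRw
The negation has an open branch (countermodel exists).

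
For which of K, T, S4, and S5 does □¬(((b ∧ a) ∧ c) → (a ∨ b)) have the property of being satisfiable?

K-tableau for the formula:
1. □¬(((b ∧ a) ∧ c) → (a ∨ b)), u
Complete open branch: satisfiable in K.
T-tableau for the formula:
1. □¬(((b ∧ a) ∧ c) → (a ∨ b)), u
2. ¬(((b ∧ a) ∧ c) → (a ∨ b)), u   [□-rule on 1 via uRu]
3. (b ∧ a) ∧ c, u   [¬→-rule on 2]
4. ¬(a ∨ b), u   [¬→-rule on 2]
5. b ∧ a, u   [∧-rule on 3]
6. c, u   [∧-rule on 3]
7. ¬a, u   [¬∨-rule on 4]
8. ¬b, u   [¬∨-rule on 4]
9. b, u   [∧-rule on 5]
10. a, u   [∧-rule on 5]
Accessibility: uRu
Branch closes: b and ¬b both at u.
Every branch closes (one shown): unsatisfiable in T, hence also in S4, S5 (every S4/S5-frame is a T-frame).

K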